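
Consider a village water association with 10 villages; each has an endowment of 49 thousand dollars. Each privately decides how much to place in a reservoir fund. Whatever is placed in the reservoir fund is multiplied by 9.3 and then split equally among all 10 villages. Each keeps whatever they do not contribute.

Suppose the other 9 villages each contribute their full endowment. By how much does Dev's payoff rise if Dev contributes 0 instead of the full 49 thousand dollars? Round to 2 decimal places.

3.43 thousand dollars

Switching from a contribution of 49 to 0 lets Dev keep an extra 49 thousand dollars, but lowers the reservoir fund by 49, which costs Dev their own share of that drop: 9.3/10 × 49 = 45.57.
Net gain = 49 − 45.57 = 3.43. The private return per contributed unit (0.9300) is below 1, so free-riding is indeed the best response regardless of what the others do.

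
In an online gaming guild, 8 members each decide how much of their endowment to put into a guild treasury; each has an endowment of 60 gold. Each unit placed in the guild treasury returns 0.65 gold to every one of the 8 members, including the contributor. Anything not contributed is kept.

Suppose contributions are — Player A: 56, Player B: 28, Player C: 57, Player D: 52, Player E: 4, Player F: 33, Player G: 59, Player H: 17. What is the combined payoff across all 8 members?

1765.20 gold

Total contributed: 56 + 28 + 57 + 52 + 4 + 33 + 59 + 17 = 306; total kept: 8 × 60 − 306 = 174.
The guild treasury pays out 0.65 × 8 × 306 = 1591.20 in aggregate.
Group total = 174 + 1591.20 = 1765.20.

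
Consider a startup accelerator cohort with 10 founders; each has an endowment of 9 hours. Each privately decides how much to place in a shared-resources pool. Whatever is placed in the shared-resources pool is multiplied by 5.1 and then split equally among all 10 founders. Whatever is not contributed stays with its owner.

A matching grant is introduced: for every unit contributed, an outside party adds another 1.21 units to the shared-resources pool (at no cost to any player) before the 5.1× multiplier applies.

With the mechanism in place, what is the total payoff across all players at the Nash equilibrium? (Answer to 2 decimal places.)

1014.39 hours

With the mechanism, a contributed unit returns 5.1 × 2.21 / 10 = 1.1271 per unit of net cost to the contributor — now above 1 — so contributing fully is weakly dominant for every player.
At the Nash equilibrium everyone contributes 9. Group total payoff = 5.1 × 2.21 × 90 = 1014.39.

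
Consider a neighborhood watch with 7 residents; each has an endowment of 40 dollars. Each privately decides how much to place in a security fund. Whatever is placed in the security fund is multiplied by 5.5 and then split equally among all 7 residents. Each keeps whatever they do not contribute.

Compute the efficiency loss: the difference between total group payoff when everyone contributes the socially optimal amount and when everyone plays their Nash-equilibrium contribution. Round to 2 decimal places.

Each contributed unit returns 5.5/7 = 0.7857 to its contributor — below 1 — so contributing 0 is dominant for every player. At the Nash equilibrium everyone keeps their 40, and the group total is 7 × 40 = 280.
Each contributed unit returns 5.500 to the group as a whole (0.7857 to each of 7 players), which exceeds 1, so the social optimum is full contribution: group total = 5.500 × 280 = 1540.00.
Efficiency loss = 1540.00 − 280 = 1260.00.

1260.00 dollars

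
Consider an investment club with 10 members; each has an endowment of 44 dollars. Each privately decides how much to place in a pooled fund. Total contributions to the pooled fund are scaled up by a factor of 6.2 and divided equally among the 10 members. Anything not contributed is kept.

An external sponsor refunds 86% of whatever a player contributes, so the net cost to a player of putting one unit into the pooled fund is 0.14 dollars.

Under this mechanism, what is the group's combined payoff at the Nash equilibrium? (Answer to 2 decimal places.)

3106.40 dollars

Under the mechanism each unit contributed yields (6.2/10) / 0.14 = 4.4286 back to its contributor per unit of net cost, which exceeds 1, making full contribution the dominant choice for everyone.
At the Nash equilibrium everyone contributes 44. Group total payoff = 10 × (44 × 0.86 + 6.2 × 44) = 3106.40.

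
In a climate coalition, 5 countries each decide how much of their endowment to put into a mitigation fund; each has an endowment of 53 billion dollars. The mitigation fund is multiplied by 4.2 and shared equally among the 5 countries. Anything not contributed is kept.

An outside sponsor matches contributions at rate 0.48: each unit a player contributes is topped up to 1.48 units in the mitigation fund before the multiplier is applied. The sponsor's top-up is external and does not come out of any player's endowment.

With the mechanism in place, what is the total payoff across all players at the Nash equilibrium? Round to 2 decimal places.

With the mechanism, a contributed unit returns 4.2 × 1.48 / 5 = 1.2432 per unit of net cost to the contributor — now above 1 — so contributing fully is weakly dominant for every player.
So the Nash equilibrium is full contribution by all 5; the group earns 4.2 × 1.48 × 265 = 1647.24.

1647.24 billion dollars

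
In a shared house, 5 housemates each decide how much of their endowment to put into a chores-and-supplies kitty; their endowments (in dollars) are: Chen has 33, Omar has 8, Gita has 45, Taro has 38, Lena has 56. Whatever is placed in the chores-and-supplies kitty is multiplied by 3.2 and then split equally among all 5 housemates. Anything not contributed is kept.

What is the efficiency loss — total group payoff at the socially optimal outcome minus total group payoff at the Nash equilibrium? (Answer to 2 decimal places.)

396.00 dollars

The private return per contributed unit is 3.2/5 = 0.6400 < 1 for every player regardless of endowment, so the Nash equilibrium is zero contribution and the group total is Σ E_j = 33 + 8 + 45 + 38 + 56 = 180.
Each contributed unit returns 3.200 to the group, so the social optimum is full contribution by everyone: group total = 3.200 × 180 = 576.00.
Efficiency loss = (3.200 − 1) × 180 = 396.00.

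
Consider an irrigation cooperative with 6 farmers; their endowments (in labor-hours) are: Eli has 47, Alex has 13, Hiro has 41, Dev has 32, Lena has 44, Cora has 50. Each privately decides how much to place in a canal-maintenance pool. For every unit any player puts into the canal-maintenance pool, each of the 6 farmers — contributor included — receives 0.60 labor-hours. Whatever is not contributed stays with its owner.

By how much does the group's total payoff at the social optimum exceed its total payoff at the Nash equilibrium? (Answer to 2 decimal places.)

The private return per contributed unit is 0.60 < 1 for everyone, so the Nash equilibrium is zero contribution and the group total is Σ E_j = 47 + 13 + 41 + 32 + 44 + 50 = 227.
Each contributed unit returns 3.600 to the group, so the social optimum is full contribution by everyone: group total = 3.600 × 227 = 817.20.
Efficiency loss = (3.600 − 1) × 227 = 590.20.

590.20 labor-hours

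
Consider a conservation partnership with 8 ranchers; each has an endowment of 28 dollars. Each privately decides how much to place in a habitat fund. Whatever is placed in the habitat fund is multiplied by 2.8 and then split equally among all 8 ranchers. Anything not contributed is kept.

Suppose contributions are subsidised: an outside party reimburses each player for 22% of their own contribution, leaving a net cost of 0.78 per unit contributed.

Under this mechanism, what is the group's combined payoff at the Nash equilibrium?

224.00 dollars

Even with the mechanism, each unit contributed returns only (2.8/8) / 0.78 = 0.4487 per unit of net cost, so contributing nothing is still dominant.
At the Nash equilibrium no one contributes; group total payoff = 8 × 28 = 224.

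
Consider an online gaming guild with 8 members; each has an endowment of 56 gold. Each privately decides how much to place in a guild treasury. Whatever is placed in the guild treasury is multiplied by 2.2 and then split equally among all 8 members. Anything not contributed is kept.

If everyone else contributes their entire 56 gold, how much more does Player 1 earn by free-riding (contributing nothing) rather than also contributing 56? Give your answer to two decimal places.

Switching from a contribution of 56 to 0 lets Player 1 keep an extra 56 gold, but lowers the guild treasury by 56, which costs Player 1 their own share of that drop: 2.2/8 × 56 = 15.40.
Net gain = 56 − 15.40 = 40.60. The private return per contributed unit (0.2750) is below 1, so free-riding is indeed the best response regardless of what the others do.

40.60 gold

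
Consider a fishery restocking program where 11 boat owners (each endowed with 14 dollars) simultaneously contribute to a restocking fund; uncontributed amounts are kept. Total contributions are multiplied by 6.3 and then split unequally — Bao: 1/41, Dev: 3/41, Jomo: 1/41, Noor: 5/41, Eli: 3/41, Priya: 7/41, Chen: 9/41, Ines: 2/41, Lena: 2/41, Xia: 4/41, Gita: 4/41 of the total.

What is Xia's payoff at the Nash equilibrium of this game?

Each unit j contributes comes back to j as 6.3 × (j's share), so j prefers to contribute only if that share exceeds 1/6.3 = 0.1587; otherwise keeping the unit dominates.
Priya and Chen clear that bar, contributing 14 each; the remaining 9 contribute 0. Total contributed: 28.
Xia keeps 14 and receives 6.3 × 28 × 4/41 = 17.21 from the restocking fund, for a payoff of 31.21.

31.21 dollars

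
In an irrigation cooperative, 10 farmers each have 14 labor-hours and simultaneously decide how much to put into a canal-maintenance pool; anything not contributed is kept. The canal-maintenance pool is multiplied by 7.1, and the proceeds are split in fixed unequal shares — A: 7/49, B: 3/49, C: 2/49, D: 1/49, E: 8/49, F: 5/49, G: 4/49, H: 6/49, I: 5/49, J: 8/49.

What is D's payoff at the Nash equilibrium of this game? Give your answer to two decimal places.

A player with share s gets back 7.1·s per unit contributed, so full contribution is dominant for anyone with s > 1/7.1 = 0.1408 and zero contribution is dominant for anyone below.
A, E and J are above the threshold, contributing 14 each; the remaining 7 contribute 0. Total contributed: 42.
D keeps 14 and receives 7.1 × 42 × 1/49 = 6.09 from the canal-maintenance pool, for a payoff of 20.09.

20.09 labor-hours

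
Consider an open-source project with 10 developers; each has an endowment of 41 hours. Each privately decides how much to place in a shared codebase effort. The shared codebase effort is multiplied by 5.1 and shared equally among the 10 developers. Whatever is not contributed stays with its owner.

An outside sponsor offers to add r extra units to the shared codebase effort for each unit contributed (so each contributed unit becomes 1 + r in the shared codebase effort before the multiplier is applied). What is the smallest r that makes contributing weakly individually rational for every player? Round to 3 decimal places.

0.961

With matching at rate r, one contributed unit becomes (1 + r) in the shared codebase effort and returns 5.1 × (1 + r) / 10 to the contributor.
Setting this equal to 1: 1 + r = 10/5.1 = 1.9608.
So the minimum matching rate is r = 1.9608 − 1 = 0.961.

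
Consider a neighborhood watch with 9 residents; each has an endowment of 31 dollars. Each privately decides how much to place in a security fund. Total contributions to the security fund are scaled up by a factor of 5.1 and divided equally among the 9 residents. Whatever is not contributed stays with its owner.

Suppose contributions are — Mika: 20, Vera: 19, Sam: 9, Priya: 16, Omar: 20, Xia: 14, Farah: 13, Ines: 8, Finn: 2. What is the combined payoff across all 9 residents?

775.10 dollars

Total contributed: 20 + 19 + 9 + 16 + 20 + 14 + 13 + 8 + 2 = 121; total kept: 9 × 31 − 121 = 158.
The security fund pays out 5.1 × 121 = 617.10 in aggregate.
Group total = 158 + 617.10 = 775.10.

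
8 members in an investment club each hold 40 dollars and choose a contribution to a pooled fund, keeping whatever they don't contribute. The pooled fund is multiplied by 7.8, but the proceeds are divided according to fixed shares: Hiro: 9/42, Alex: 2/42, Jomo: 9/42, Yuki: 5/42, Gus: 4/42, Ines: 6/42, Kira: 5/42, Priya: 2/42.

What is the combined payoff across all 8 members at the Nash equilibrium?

1136.00 dollars

A player with share s gets back 7.8·s per unit contributed, so full contribution is dominant for anyone with s > 1/7.8 = 0.1282 and zero contribution is dominant for anyone below.
The shares above 0.1282 belong to Hiro, Jomo and Ines, contributing 40 each; the remaining 5 contribute 0. Total contributed: 120.
The pooled fund pays out 7.8 × 120 = 936.00 in total (split across the unequal shares, but the aggregate is all that matters for the group sum).
The 5 free-riders keep 40 each, adding 200. Group total = 200 + 936.00 = 1136.00.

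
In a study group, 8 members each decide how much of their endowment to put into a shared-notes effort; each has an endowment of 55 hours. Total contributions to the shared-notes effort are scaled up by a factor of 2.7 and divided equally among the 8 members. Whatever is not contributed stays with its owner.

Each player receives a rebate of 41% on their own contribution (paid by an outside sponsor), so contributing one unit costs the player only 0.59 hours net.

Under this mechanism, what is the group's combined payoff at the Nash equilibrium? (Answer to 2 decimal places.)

Even with the mechanism, each unit contributed returns only (2.7/8) / 0.59 = 0.5720 per unit of net cost, so contributing nothing is still dominant.
At the Nash equilibrium no one contributes; group total payoff = 8 × 55 = 440.

440.00 hours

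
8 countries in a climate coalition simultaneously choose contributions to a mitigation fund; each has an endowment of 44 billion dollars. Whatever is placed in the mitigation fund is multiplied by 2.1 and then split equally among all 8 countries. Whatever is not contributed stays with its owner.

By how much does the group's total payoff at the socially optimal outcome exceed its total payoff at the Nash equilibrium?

387.20 billion dollars

Each contributed unit returns 2.1/8 = 0.2625 to its contributor — below 1 — so contributing 0 is dominant for every player. At the Nash equilibrium everyone keeps their 44, and the group total is 8 × 44 = 352.
Each contributed unit returns 2.100 to the group as a whole (0.2625 to each of 8 players), which exceeds 1, so the social optimum is full contribution: group total = 2.100 × 352 = 739.20.
Efficiency loss = 739.20 − 352 = 387.20.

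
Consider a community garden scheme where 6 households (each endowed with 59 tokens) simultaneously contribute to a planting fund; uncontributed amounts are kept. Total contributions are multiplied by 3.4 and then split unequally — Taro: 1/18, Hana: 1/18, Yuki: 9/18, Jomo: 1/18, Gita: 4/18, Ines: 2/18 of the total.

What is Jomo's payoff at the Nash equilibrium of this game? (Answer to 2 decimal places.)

A player with share s gets back 3.4·s per unit contributed, so full contribution is dominant for anyone with s > 1/3.4 = 0.2941 and zero contribution is dominant for anyone below.
Yuki alone (share 9/18) is above the threshold, contributing 59; the remaining 5 contribute 0. Total contributed: 59.
Jomo keeps 59 and receives 3.4 × 59 × 1/18 = 11.14 from the planting fund, for a payoff of 70.14.

70.14 tokens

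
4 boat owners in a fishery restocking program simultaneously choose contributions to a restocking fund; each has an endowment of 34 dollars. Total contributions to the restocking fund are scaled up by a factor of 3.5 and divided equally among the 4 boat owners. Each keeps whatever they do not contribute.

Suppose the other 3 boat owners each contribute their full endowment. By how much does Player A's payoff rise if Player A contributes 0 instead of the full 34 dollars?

4.25 dollars

Switching from a contribution of 34 to 0 lets Player A keep an extra 34 dollars, but lowers the restocking fund by 34, which costs Player A their own share of that drop: 3.5/4 × 34 = 29.75.
Net gain = 34 − 29.75 = 4.25. The private return per contributed unit (0.8750) is below 1, so free-riding is indeed the best response regardless of what the others do.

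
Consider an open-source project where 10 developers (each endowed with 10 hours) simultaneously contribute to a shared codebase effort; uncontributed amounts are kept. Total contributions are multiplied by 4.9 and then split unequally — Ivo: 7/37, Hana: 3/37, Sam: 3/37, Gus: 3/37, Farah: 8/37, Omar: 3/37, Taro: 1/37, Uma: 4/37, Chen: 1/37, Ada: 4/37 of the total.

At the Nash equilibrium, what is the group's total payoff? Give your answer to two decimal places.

For player j, contributing a unit is worthwhile iff 4.9 × (j's share) ≥ 1, i.e. iff j's share is at least 0.2041.
The only share above 0.2041 is Farah's 8/37, contributing 10; the remaining 9 contribute 0. Total contributed: 10.
The shared codebase effort pays out 4.9 × 10 = 49.00 in total (split across the unequal shares, but the aggregate is all that matters for the group sum).
The 9 free-riders keep 10 each, adding 90. Group total = 90 + 49.00 = 139.00.

139.00 hours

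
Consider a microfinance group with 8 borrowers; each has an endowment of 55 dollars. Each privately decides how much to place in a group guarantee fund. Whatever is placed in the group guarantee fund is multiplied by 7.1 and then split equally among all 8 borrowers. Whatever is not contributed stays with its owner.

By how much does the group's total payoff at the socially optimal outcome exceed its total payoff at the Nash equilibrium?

Each contributed unit returns 7.1/8 = 0.8875 to its contributor — below 1 — so contributing 0 is dominant for every player. At the Nash equilibrium everyone keeps their 55, and the group total is 8 × 55 = 440.
Each contributed unit returns 7.100 to the group as a whole (0.8875 to each of 8 players), which exceeds 1, so the social optimum is full contribution: group total = 7.100 × 440 = 3124.00.
Efficiency loss = 3124.00 − 440 = 2684.00.

2684.00 dollars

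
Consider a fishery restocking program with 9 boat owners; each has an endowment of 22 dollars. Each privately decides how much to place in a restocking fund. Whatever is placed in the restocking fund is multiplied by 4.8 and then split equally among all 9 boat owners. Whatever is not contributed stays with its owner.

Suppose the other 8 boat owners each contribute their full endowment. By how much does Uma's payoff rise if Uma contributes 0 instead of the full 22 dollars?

Switching from a contribution of 22 to 0 lets Uma keep an extra 22 dollars, but lowers the restocking fund by 22, which costs Uma their own share of that drop: 4.8/9 × 22 = 11.73.
Net gain = 22 − 11.73 = 10.27. The private return per contributed unit (0.5333) is below 1, so free-riding is indeed the best response regardless of what the others do.

10.27 dollars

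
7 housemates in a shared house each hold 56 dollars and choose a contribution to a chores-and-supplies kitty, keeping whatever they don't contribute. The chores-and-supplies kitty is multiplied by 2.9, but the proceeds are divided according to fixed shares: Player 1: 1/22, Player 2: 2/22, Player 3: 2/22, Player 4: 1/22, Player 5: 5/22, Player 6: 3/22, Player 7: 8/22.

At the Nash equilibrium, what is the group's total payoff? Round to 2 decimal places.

A player with share s gets back 2.9·s per unit contributed, so full contribution is dominant for anyone with s > 1/2.9 = 0.3448 and zero contribution is dominant for anyone below.
Player 7 alone (share 8/22) is above the threshold, contributing 56; the remaining 6 contribute 0. Total contributed: 56.
The chores-and-supplies kitty pays out 2.9 × 56 = 162.40 in total (split across the unequal shares, but the aggregate is all that matters for the group sum).
The 6 free-riders keep 56 each, adding 336. Group total = 336 + 162.40 = 498.40.

498.40 dollars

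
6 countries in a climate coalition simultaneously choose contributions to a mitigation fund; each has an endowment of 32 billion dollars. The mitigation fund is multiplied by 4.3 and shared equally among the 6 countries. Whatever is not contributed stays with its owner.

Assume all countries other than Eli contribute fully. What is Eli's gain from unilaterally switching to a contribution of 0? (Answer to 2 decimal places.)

Switching from a contribution of 32 to 0 lets Eli keep an extra 32 billion dollars, but lowers the mitigation fund by 32, which costs Eli their own share of that drop: 4.3/6 × 32 = 22.93.
Net gain = 32 − 22.93 = 9.07. The private return per contributed unit (0.7167) is below 1, so free-riding is indeed the best response regardless of what the others do.

9.07 billion dollars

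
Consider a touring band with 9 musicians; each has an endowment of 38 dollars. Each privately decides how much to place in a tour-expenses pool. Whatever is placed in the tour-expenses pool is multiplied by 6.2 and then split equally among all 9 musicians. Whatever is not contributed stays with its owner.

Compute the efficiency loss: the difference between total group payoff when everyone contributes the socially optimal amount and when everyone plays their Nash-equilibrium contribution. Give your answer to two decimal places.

1778.40 dollars

Each contributed unit returns 6.2/9 = 0.6889 to its contributor — below 1 — so contributing 0 is dominant for every player. At the Nash equilibrium everyone keeps their 38, and the group total is 9 × 38 = 342.
Each contributed unit returns 6.200 to the group as a whole (0.6889 to each of 9 players), which exceeds 1, so the social optimum is full contribution: group total = 6.200 × 342 = 2120.40.
Efficiency loss = 2120.40 − 342 = 1778.40.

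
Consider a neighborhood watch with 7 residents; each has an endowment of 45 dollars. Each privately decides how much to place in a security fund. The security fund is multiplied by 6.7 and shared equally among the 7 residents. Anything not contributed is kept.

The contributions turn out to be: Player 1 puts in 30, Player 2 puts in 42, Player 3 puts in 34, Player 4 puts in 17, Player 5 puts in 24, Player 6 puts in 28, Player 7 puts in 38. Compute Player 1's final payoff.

Total contributed: 30 + 42 + 34 + 17 + 24 + 28 + 38 = 213.
Each receives 6.7 × 213 / 7 = 203.87 from the security fund.
Player 1 keeps 45 − 30 = 15, so Player 1's payoff is 15 + 203.87 = 218.87.

218.87 dollars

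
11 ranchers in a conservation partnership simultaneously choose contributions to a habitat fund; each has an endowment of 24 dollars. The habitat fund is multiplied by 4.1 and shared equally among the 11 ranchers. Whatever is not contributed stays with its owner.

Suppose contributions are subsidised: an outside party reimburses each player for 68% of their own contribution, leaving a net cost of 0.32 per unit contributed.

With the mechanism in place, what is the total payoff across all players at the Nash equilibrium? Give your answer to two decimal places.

1261.92 dollars

The effective private return per unit is now (4.1/11) / 0.32 = 1.1648 > 1, so every player's dominant strategy flips to full contribution.
So the Nash equilibrium is full contribution by all 11; the group earns 11 × (24 × 0.68 + 4.1 × 24) = 1261.92.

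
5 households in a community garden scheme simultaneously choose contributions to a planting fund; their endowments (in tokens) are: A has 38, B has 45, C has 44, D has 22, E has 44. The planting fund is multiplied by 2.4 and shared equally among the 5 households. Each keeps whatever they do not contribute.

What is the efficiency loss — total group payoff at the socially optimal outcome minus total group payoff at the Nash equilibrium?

270.20 tokens

The private return per contributed unit is 2.4/5 = 0.4800 < 1 for every player regardless of endowment, so the Nash equilibrium is zero contribution and the group total is Σ E_j = 38 + 45 + 44 + 22 + 44 = 193.
Each contributed unit returns 2.400 to the group, so the social optimum is full contribution by everyone: group total = 2.400 × 193 = 463.20.
Efficiency loss = (2.400 − 1) × 193 = 270.20.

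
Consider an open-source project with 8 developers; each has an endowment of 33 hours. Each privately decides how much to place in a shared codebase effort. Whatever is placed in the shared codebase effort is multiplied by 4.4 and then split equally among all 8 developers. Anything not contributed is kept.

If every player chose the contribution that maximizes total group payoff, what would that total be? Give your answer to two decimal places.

Each contributed unit returns 4.400 to the group as a whole (0.5500 to each of 8 players), which exceeds 1, so the social optimum is full contribution: group total = 4.400 × 264 = 1161.60.

1161.60 hours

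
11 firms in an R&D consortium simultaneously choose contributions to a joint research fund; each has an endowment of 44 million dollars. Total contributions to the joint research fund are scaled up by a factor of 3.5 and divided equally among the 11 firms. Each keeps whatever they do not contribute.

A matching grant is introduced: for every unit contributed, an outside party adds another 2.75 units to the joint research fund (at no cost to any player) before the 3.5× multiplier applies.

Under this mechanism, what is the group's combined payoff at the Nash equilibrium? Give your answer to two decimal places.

With the mechanism, a contributed unit returns 3.5 × 3.75 / 11 = 1.1932 per unit of net cost to the contributor — now above 1 — so contributing fully is weakly dominant for every player.
At the Nash equilibrium everyone contributes 44. Group total payoff = 3.5 × 3.75 × 484 = 6352.50.

6352.50 million dollars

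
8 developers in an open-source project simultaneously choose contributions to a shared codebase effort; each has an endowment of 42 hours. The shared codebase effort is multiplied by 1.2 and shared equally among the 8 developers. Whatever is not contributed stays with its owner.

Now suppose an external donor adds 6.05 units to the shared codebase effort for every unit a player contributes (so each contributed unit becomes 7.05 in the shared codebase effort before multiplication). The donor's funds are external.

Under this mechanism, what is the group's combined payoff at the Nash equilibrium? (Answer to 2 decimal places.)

The effective private return per unit is now 1.2 × 7.05 / 8 = 1.0575 > 1, so every player's dominant strategy flips to full contribution.
At the Nash equilibrium everyone contributes 42. Group total payoff = 1.2 × 7.05 × 336 = 2842.56.

2842.56 hours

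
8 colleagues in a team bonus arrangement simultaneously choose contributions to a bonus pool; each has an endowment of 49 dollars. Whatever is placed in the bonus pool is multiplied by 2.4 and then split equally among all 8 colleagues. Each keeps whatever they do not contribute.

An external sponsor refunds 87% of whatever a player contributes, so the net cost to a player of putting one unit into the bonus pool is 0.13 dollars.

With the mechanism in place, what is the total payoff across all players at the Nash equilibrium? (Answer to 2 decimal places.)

The effective private return per unit is now (2.4/8) / 0.13 = 2.3077 > 1, so every player's dominant strategy flips to full contribution.
So the Nash equilibrium is full contribution by all 8; the group earns 8 × (49 × 0.87 + 2.4 × 49) = 1281.84.

1281.84 dollars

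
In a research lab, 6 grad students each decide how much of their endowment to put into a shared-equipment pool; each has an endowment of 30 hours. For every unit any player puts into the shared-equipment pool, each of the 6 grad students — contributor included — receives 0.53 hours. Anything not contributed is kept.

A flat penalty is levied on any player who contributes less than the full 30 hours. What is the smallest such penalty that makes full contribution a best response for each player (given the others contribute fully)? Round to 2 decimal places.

14.10 hours

Given the others contribute fully, the best deviation is to contribute 0 (any partial contribution still incurs the fine and gives up units whose private return 0.53 is below 1).
Deviating from 30 to 0 saves 30 hours but forfeits the deviator's share of the drop in the shared-equipment pool: 0.53 × 30 = 15.90.
So the deviation gain is 30 − 15.90 = 14.10, and the fine must be at least 14.10 hours to wipe it out.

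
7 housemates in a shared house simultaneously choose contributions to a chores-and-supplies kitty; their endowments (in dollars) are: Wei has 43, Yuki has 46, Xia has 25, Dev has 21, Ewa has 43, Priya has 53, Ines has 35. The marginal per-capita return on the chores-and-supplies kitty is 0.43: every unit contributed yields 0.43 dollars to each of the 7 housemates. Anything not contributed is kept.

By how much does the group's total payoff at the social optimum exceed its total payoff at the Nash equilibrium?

The private return per contributed unit is 0.43 < 1 for everyone, so the Nash equilibrium is zero contribution and the group total is Σ E_j = 43 + 46 + 25 + 21 + 43 + 53 + 35 = 266.
Each contributed unit returns 3.010 to the group, so the social optimum is full contribution by everyone: group total = 3.010 × 266 = 800.66.
Efficiency loss = (3.010 − 1) × 266 = 534.66.

534.66 dollars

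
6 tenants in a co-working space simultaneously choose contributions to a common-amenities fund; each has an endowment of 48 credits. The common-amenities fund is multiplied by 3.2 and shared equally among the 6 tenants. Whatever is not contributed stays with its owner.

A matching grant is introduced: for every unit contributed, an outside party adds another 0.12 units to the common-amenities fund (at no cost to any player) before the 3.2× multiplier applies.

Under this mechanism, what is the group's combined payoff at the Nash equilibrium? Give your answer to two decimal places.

288.00 credits

With the mechanism, a contributed unit returns 3.2 × 1.12 / 6 = 0.5973 per unit of net cost — still below 1 — so contributing 0 remains dominant for every player.
Everyone keeps their endowment and the group total is 6 × 48 = 288.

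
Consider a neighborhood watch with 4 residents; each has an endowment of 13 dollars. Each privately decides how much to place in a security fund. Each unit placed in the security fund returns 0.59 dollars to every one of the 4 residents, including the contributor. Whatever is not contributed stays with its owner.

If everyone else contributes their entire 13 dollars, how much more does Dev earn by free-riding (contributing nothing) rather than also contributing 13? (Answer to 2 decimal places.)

Switching from a contribution of 13 to 0 lets Dev keep an extra 13 dollars, but lowers the security fund by 13, which costs Dev their own share of that drop: 0.59 × 13 = 7.67.
Net gain = 13 − 7.67 = 5.33. The private return per contributed unit (0.59) is below 1, so free-riding is indeed the best response regardless of what the others do.

5.33 dollars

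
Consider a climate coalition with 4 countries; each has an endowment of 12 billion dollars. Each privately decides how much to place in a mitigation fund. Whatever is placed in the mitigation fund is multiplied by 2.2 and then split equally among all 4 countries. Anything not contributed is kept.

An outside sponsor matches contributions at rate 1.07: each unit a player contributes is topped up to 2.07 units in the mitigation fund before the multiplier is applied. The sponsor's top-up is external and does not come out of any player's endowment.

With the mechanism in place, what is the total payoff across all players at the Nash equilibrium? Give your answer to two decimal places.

Under the mechanism each unit contributed yields 2.2 × 2.07 / 4 = 1.1385 back to its contributor per unit of net cost, which exceeds 1, making full contribution the dominant choice for everyone.
So the Nash equilibrium is full contribution by all 4; the group earns 2.2 × 2.07 × 48 = 218.59.

218.59 billion dollars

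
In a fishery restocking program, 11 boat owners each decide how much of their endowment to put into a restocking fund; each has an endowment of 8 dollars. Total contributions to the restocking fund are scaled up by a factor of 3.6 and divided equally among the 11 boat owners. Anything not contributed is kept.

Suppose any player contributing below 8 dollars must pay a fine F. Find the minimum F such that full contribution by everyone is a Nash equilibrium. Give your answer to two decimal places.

Given the others contribute fully, the best deviation is to contribute 0 (any partial contribution still incurs the fine and gives up units whose private return 0.3273 is below 1).
Deviating from 8 to 0 saves 8 dollars but forfeits the deviator's share of the drop in the restocking fund: 3.6/11 × 8 = 2.62.
So the deviation gain is 8 − 2.62 = 5.38, and the fine must be at least 5.38 dollars to wipe it out.

5.38 dollars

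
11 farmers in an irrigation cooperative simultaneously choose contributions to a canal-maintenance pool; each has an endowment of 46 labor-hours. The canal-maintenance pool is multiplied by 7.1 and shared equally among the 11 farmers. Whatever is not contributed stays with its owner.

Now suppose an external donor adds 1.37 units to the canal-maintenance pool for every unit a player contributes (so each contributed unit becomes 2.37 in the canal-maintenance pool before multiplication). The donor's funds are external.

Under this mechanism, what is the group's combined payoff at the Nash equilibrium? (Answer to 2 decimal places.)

Under the mechanism each unit contributed yields 7.1 × 2.37 / 11 = 1.5297 back to its contributor per unit of net cost, which exceeds 1, making full contribution the dominant choice for everyone.
At the Nash equilibrium everyone contributes 46. Group total payoff = 7.1 × 2.37 × 506 = 8514.46.

8514.46 labor-hours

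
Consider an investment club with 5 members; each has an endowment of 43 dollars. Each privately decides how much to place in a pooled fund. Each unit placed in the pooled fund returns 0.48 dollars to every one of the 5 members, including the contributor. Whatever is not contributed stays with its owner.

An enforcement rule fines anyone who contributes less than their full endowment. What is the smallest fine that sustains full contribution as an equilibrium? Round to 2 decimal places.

22.36 dollars

Given the others contribute fully, the best deviation is to contribute 0 (any partial contribution still incurs the fine and gives up units whose private return 0.48 is below 1).
Deviating from 43 to 0 saves 43 dollars but forfeits the deviator's share of the drop in the pooled fund: 0.48 × 43 = 20.64.
So the deviation gain is 43 − 20.64 = 22.36, and the fine must be at least 22.36 dollars to wipe it out.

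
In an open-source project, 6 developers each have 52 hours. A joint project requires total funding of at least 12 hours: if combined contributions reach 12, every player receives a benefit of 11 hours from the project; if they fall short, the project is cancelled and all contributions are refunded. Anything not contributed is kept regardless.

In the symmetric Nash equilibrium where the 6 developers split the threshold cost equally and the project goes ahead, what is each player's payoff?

Equal share of the threshold: 12/6 = 2.
At this profile no one gains by cutting their contribution: any cut drops the total below 12, the project is cancelled, contributions are refunded, and the deviator ends with 52, which is less than 52 − 2 + 11 = 61. Contributing more than 2 just wastes the excess. So contributing exactly 2 is a best response.
Each player's payoff: 52 − 2 + 11 = 61.

61 hours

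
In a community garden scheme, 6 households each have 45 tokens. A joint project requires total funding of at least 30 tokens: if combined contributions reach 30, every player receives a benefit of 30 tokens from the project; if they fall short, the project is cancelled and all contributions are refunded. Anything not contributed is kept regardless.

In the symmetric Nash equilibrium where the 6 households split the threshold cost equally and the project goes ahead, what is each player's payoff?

70 tokens

Equal share of the threshold: 30/6 = 5.
At this profile no one gains by cutting their contribution: any cut drops the total below 30, the project is cancelled, contributions are refunded, and the deviator ends with 45, which is less than 45 − 5 + 30 = 70. Contributing more than 5 just wastes the excess. So contributing exactly 5 is a best response.
Each player's payoff: 45 − 5 + 30 = 70.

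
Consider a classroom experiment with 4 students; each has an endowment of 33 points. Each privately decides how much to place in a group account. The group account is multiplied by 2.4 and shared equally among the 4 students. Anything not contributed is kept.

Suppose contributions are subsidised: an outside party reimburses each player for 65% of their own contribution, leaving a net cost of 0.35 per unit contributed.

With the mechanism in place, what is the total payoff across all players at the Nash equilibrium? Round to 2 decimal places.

With the mechanism, a contributed unit returns (2.4/4) / 0.35 = 1.7143 per unit of net cost to the contributor — now above 1 — so contributing fully is weakly dominant for every player.
At the Nash equilibrium everyone contributes 33. Group total payoff = 4 × (33 × 0.65 + 2.4 × 33) = 402.60.

402.60 points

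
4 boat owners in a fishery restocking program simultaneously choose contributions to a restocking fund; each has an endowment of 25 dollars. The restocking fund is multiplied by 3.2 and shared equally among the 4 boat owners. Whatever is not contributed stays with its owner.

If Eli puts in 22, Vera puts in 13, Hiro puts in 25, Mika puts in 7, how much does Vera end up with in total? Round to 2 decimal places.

65.60 dollars

Total contributed: 22 + 13 + 25 + 7 = 67.
Each receives 3.2 × 67 / 4 = 53.60 from the restocking fund.
Vera keeps 25 − 13 = 12, so Vera's payoff is 12 + 53.60 = 65.60.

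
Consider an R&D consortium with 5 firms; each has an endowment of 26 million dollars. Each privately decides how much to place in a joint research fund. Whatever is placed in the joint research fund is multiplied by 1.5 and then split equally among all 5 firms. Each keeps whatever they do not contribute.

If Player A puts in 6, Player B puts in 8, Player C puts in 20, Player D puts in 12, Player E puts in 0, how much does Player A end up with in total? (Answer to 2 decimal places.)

Total contributed: 6 + 8 + 20 + 12 + 0 = 46.
Each receives 1.5 × 46 / 5 = 13.80 from the joint research fund.
Player A keeps 26 − 6 = 20, so Player A's payoff is 20 + 13.80 = 33.80.

33.80 million dollars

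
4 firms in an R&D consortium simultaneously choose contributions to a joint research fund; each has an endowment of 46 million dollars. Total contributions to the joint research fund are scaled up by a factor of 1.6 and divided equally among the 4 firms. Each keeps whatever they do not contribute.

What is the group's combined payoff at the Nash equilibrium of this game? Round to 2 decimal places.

Each contributed unit returns 1.6/4 = 0.4000 to its contributor — below 1 — so contributing 0 is dominant for every player. At the Nash equilibrium everyone keeps their 46, and the group total is 4 × 46 = 184.

184.00 million dollars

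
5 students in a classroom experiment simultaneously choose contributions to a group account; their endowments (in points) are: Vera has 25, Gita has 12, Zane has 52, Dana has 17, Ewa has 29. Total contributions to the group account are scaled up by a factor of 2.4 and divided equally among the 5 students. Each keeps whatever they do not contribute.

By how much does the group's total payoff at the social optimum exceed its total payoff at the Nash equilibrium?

189.00 points

The private return per contributed unit is 2.4/5 = 0.4800 < 1 for every player regardless of endowment, so the Nash equilibrium is zero contribution and the group total is Σ E_j = 25 + 12 + 52 + 17 + 29 = 135.
Each contributed unit returns 2.400 to the group, so the social optimum is full contribution by everyone: group total = 2.400 × 135 = 324.00.
Efficiency loss = (2.400 − 1) × 135 = 189.00.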